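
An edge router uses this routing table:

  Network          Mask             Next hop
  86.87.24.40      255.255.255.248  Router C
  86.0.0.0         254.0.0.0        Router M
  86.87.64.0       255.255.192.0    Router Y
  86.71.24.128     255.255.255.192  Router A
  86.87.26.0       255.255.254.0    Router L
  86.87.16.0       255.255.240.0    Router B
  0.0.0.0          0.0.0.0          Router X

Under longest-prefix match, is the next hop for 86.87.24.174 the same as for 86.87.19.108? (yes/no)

yes

86.87.24.174: longest match 86.87.16.0/20 -> Router B
86.87.19.108: longest match 86.87.16.0/20 -> Router B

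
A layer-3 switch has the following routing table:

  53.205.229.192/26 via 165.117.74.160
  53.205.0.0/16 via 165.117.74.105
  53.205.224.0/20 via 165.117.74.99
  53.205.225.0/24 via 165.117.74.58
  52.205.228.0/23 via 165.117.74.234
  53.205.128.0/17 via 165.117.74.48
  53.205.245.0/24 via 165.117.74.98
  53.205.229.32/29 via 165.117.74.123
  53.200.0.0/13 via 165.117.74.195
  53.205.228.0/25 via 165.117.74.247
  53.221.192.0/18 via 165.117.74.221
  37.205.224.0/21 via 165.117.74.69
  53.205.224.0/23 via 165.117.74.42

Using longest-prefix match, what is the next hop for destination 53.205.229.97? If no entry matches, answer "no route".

Routes whose prefix contains 53.205.229.97:
  53.200.0.0/13 (53.200.0.0 - 53.207.255.255) -> 165.117.74.195
  53.205.0.0/16 (53.205.0.0 - 53.205.255.255) -> 165.117.74.105
  53.205.128.0/17 (53.205.128.0 - 53.205.255.255) -> 165.117.74.48
  53.205.224.0/20 (53.205.224.0 - 53.205.239.255) -> 165.117.74.99
More-specific entries that do NOT match:
  53.205.229.32/29 (53.205.229.32 - 53.205.229.39) does not contain 53.205.229.97
  53.205.229.192/26 (53.205.229.192 - 53.205.229.255) does not contain 53.205.229.97
  53.205.228.0/25 (53.205.228.0 - 53.205.228.127) does not contain 53.205.229.97
  53.205.225.0/24 (53.205.225.0 - 53.205.225.255) does not contain 53.205.229.97
  53.205.245.0/24 (53.205.245.0 - 53.205.245.255) does not contain 53.205.229.97
  52.205.228.0/23 (52.205.228.0 - 52.205.229.255) does not contain 53.205.229.97
  53.205.224.0/23 (53.205.224.0 - 53.205.225.255) does not contain 53.205.229.97
  37.205.224.0/21 (37.205.224.0 - 37.205.231.255) does not contain 53.205.229.97
Longest matching prefix is /20 -> next hop 165.117.74.99.

165.117.74.99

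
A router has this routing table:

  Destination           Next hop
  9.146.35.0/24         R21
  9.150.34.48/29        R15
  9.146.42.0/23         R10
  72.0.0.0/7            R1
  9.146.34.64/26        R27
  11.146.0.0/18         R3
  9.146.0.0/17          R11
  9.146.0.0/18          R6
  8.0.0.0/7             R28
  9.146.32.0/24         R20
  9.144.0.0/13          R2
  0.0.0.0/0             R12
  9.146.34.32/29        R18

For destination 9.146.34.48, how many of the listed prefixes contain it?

5

Prefixes containing 9.146.34.48:
  0.0.0.0/0 (default, matches everything)
  8.0.0.0/7 (8.0.0.0 - 9.255.255.255)
  9.144.0.0/13 (9.144.0.0 - 9.151.255.255)
  9.146.0.0/17 (9.146.0.0 - 9.146.127.255)
  9.146.0.0/18 (9.146.0.0 - 9.146.63.255)
Total matching entries: 5.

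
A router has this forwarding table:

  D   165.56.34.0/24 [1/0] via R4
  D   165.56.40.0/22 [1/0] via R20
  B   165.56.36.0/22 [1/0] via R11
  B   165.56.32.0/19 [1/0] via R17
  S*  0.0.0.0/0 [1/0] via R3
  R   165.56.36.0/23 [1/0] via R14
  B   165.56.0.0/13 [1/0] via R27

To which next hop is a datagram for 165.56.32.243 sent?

Routes whose prefix contains 165.56.32.243:
  0.0.0.0/0 (default, matches everything) -> R3
  165.56.0.0/13 (165.56.0.0 - 165.63.255.255) -> R27
  165.56.32.0/19 (165.56.32.0 - 165.56.63.255) -> R17
More-specific entries that do NOT match:
  165.56.34.0/24 (165.56.34.0 - 165.56.34.255) does not contain 165.56.32.243
  165.56.36.0/23 (165.56.36.0 - 165.56.37.255) does not contain 165.56.32.243
  165.56.40.0/22 (165.56.40.0 - 165.56.43.255) does not contain 165.56.32.243
  165.56.36.0/22 (165.56.36.0 - 165.56.39.255) does not contain 165.56.32.243
Longest matching prefix is /19 -> next hop R17.

R17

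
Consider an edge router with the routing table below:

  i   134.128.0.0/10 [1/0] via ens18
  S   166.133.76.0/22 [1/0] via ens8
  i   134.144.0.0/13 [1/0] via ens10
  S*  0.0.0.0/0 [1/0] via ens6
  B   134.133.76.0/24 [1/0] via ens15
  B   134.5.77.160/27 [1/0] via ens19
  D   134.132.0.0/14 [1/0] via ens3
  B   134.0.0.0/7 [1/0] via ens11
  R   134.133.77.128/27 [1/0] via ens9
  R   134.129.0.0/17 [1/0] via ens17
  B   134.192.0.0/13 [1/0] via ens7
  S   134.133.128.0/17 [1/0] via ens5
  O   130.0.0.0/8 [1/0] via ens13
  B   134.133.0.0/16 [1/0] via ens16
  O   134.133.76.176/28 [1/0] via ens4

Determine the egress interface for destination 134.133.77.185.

ens16

Routes whose prefix contains 134.133.77.185:
  0.0.0.0/0 (default, matches everything) -> ens6
  134.0.0.0/7 (134.0.0.0 - 135.255.255.255) -> ens11
  134.128.0.0/10 (134.128.0.0 - 134.191.255.255) -> ens18
  134.132.0.0/14 (134.132.0.0 - 134.135.255.255) -> ens3
  134.133.0.0/16 (134.133.0.0 - 134.133.255.255) -> ens16
More-specific entries that do NOT match:
  134.133.76.176/28 (134.133.76.176 - 134.133.76.191) does not contain 134.133.77.185
  134.5.77.160/27 (134.5.77.160 - 134.5.77.191) does not contain 134.133.77.185
  134.133.77.128/27 (134.133.77.128 - 134.133.77.159) does not contain 134.133.77.185
  134.133.76.0/24 (134.133.76.0 - 134.133.76.255) does not contain 134.133.77.185
  166.133.76.0/22 (166.133.76.0 - 166.133.79.255) does not contain 134.133.77.185
  134.129.0.0/17 (134.129.0.0 - 134.129.127.255) does not contain 134.133.77.185
  134.133.128.0/17 (134.133.128.0 - 134.133.255.255) does not contain 134.133.77.185
Longest matching prefix is /16 -> interface ens16.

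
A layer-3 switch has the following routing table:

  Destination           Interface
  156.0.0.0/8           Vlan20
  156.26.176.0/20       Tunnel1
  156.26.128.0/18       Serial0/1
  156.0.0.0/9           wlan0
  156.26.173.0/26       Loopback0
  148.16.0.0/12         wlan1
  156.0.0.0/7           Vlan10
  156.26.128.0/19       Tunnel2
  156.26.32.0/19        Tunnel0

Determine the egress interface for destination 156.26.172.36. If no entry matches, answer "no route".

Serial0/1

Routes whose prefix contains 156.26.172.36:
  156.0.0.0/7 (156.0.0.0 - 157.255.255.255) -> Vlan10
  156.0.0.0/8 (156.0.0.0 - 156.255.255.255) -> Vlan20
  156.0.0.0/9 (156.0.0.0 - 156.127.255.255) -> wlan0
  156.26.128.0/18 (156.26.128.0 - 156.26.191.255) -> Serial0/1
More-specific entries that do NOT match:
  156.26.173.0/26 (156.26.173.0 - 156.26.173.63) does not contain 156.26.172.36
  156.26.176.0/20 (156.26.176.0 - 156.26.191.255) does not contain 156.26.172.36
  156.26.128.0/19 (156.26.128.0 - 156.26.159.255) does not contain 156.26.172.36
  156.26.32.0/19 (156.26.32.0 - 156.26.63.255) does not contain 156.26.172.36
Longest matching prefix is /18 -> interface Serial0/1.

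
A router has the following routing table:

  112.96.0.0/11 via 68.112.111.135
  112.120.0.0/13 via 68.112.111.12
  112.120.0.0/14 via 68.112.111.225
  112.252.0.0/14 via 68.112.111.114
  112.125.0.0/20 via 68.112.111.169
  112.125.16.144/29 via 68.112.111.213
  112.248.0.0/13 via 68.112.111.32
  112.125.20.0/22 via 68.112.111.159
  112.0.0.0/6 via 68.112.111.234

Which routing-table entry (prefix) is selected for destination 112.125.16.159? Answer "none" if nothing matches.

112.120.0.0/13

Entries matching 112.125.16.159:
  112.0.0.0/6 (112.0.0.0 - 115.255.255.255)
  112.96.0.0/11 (112.96.0.0 - 112.127.255.255)
  112.120.0.0/13 (112.120.0.0 - 112.127.255.255)
Most specific is 112.120.0.0/13.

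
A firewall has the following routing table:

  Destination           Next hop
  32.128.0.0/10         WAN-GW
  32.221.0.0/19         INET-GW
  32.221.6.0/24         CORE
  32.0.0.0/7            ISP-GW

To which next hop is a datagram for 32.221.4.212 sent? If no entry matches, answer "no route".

Routes whose prefix contains 32.221.4.212:
  32.0.0.0/7 (32.0.0.0 - 33.255.255.255) -> ISP-GW
  32.221.0.0/19 (32.221.0.0 - 32.221.31.255) -> INET-GW
More-specific entries that do NOT match:
  32.221.6.0/24 (32.221.6.0 - 32.221.6.255) does not contain 32.221.4.212
Longest matching prefix is /19 -> next hop INET-GW.

INET-GW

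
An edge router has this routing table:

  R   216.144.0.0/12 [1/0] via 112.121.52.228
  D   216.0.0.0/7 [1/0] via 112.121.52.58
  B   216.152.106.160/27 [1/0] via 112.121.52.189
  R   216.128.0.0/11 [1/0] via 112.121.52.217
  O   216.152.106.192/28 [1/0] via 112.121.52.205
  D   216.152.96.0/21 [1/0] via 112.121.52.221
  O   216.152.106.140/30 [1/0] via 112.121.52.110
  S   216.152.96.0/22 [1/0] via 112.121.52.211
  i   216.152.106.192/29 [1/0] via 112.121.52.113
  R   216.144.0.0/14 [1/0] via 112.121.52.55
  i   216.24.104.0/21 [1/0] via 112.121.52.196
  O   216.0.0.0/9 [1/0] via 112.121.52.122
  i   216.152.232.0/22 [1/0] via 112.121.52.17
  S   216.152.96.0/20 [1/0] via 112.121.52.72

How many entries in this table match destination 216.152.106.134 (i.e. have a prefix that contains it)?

Prefixes containing 216.152.106.134:
  216.0.0.0/7 (216.0.0.0 - 217.255.255.255)
  216.128.0.0/11 (216.128.0.0 - 216.159.255.255)
  216.144.0.0/12 (216.144.0.0 - 216.159.255.255)
  216.152.96.0/20 (216.152.96.0 - 216.152.111.255)
Total matching entries: 4.

4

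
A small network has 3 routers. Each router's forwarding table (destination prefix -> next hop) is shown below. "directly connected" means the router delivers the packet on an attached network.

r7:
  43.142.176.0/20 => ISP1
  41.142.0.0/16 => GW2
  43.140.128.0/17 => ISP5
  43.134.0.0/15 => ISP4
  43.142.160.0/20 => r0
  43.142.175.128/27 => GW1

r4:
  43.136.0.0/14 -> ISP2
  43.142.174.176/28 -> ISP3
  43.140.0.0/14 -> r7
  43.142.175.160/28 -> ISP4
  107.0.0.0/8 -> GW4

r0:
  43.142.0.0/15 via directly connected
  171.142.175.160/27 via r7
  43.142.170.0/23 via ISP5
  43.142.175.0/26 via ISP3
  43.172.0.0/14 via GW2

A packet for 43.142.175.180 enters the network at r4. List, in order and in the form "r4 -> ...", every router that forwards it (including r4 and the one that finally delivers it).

At r4: longest match for 43.142.175.180 is 43.140.0.0/14 -> r7
At r7: longest match for 43.142.175.180 is 43.142.160.0/20 -> r0
At r0: longest match for 43.142.175.180 is 43.142.0.0/15 -> directly connected

r4 -> r7 -> r0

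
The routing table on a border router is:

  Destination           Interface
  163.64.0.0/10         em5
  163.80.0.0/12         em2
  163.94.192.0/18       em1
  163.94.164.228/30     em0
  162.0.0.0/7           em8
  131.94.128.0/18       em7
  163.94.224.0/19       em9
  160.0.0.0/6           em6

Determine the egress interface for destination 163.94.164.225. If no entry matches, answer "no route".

em2

Routes whose prefix contains 163.94.164.225:
  160.0.0.0/6 (160.0.0.0 - 163.255.255.255) -> em6
  162.0.0.0/7 (162.0.0.0 - 163.255.255.255) -> em8
  163.64.0.0/10 (163.64.0.0 - 163.127.255.255) -> em5
  163.80.0.0/12 (163.80.0.0 - 163.95.255.255) -> em2
More-specific entries that do NOT match:
  163.94.164.228/30 (163.94.164.228 - 163.94.164.231) does not contain 163.94.164.225
  163.94.224.0/19 (163.94.224.0 - 163.94.255.255) does not contain 163.94.164.225
  163.94.192.0/18 (163.94.192.0 - 163.94.255.255) does not contain 163.94.164.225
  131.94.128.0/18 (131.94.128.0 - 131.94.191.255) does not contain 163.94.164.225
Longest matching prefix is /12 -> interface em2.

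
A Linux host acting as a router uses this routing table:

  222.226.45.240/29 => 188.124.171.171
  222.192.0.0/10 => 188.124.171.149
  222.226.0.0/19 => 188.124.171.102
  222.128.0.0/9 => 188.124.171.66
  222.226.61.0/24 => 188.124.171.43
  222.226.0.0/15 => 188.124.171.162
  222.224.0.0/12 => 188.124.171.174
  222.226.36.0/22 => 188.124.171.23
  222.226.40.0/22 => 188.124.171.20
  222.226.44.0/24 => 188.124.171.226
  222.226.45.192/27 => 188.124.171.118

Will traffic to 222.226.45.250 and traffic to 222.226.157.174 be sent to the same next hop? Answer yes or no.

222.226.45.250: longest match 222.226.0.0/15 -> 188.124.171.162
222.226.157.174: longest match 222.226.0.0/15 -> 188.124.171.162

yes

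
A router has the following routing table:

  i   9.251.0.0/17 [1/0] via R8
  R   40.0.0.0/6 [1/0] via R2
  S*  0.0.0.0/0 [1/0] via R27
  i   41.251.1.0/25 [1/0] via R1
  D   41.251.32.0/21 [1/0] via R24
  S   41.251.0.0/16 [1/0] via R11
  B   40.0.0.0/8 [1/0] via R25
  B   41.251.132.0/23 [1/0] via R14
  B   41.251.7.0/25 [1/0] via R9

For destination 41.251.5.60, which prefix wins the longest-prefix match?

41.251.0.0/16

Entries matching 41.251.5.60:
  0.0.0.0/0 (default, matches everything)
  40.0.0.0/6 (40.0.0.0 - 43.255.255.255)
  41.251.0.0/16 (41.251.0.0 - 41.251.255.255)
Most specific is 41.251.0.0/16.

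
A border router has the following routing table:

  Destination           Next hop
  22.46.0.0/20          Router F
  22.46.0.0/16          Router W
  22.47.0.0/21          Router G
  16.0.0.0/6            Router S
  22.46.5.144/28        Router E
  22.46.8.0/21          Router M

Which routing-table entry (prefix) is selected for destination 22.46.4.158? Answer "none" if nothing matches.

22.46.0.0/20

Entries matching 22.46.4.158:
  22.46.0.0/16 (22.46.0.0 - 22.46.255.255)
  22.46.0.0/20 (22.46.0.0 - 22.46.15.255)
Most specific is 22.46.0.0/20.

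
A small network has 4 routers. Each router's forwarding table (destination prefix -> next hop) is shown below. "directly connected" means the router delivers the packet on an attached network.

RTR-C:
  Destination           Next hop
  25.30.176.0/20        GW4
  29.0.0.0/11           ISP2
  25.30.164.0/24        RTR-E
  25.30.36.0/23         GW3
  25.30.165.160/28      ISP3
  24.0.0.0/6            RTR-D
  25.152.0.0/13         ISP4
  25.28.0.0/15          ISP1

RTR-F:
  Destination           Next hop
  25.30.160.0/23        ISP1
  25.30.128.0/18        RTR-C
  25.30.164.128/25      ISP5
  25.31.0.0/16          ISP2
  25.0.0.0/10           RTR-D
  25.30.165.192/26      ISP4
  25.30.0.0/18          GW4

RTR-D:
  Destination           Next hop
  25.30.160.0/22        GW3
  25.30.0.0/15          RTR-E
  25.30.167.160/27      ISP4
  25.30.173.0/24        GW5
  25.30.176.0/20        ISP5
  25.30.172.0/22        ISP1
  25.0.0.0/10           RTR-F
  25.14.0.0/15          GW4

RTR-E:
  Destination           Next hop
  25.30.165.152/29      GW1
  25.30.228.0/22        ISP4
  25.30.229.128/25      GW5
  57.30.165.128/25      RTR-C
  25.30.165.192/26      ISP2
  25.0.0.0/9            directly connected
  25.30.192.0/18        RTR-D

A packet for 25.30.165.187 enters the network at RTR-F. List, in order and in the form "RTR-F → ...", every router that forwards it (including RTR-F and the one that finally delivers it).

At RTR-F: longest match for 25.30.165.187 is 25.30.128.0/18 -> RTR-C
At RTR-C: longest match for 25.30.165.187 is 24.0.0.0/6 -> RTR-D
At RTR-D: longest match for 25.30.165.187 is 25.30.0.0/15 -> RTR-E
At RTR-E: longest match for 25.30.165.187 is 25.0.0.0/9 -> directly connected

RTR-F → RTR-C → RTR-D → RTR-E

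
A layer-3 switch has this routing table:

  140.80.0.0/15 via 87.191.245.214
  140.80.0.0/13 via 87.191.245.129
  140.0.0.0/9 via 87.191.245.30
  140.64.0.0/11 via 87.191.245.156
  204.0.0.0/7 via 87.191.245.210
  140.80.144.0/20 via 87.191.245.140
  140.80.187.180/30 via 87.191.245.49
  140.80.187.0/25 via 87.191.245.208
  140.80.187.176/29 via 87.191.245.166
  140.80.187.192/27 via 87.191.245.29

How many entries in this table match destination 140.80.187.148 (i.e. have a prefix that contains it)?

Prefixes containing 140.80.187.148:
  140.0.0.0/9 (140.0.0.0 - 140.127.255.255)
  140.64.0.0/11 (140.64.0.0 - 140.95.255.255)
  140.80.0.0/13 (140.80.0.0 - 140.87.255.255)
  140.80.0.0/15 (140.80.0.0 - 140.81.255.255)
Total matching entries: 4.

4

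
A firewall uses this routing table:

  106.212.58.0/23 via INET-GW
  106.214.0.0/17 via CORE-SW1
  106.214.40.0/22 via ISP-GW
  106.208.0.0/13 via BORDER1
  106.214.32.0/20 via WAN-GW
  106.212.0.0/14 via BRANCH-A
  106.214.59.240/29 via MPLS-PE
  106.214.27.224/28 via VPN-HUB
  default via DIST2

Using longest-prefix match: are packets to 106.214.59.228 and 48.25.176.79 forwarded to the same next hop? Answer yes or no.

106.214.59.228: longest match 106.214.0.0/17 -> CORE-SW1
48.25.176.79: longest match 0.0.0.0/0 -> DIST2

no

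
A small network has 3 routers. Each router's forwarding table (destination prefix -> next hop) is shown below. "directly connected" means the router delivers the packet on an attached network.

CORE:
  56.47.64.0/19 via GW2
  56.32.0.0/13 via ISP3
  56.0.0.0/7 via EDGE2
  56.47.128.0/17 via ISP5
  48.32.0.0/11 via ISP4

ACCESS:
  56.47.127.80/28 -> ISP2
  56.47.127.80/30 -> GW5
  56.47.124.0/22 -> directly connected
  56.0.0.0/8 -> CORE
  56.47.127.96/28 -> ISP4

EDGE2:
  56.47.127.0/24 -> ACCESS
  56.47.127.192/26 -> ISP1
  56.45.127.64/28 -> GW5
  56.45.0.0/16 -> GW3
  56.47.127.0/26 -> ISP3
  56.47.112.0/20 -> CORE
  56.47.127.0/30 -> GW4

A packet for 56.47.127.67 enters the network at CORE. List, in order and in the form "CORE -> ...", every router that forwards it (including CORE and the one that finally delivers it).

CORE -> EDGE2 -> ACCESS

At CORE: longest match for 56.47.127.67 is 56.0.0.0/7 -> EDGE2
At EDGE2: longest match for 56.47.127.67 is 56.47.127.0/24 -> ACCESS
At ACCESS: longest match for 56.47.127.67 is 56.47.124.0/22 -> directly connected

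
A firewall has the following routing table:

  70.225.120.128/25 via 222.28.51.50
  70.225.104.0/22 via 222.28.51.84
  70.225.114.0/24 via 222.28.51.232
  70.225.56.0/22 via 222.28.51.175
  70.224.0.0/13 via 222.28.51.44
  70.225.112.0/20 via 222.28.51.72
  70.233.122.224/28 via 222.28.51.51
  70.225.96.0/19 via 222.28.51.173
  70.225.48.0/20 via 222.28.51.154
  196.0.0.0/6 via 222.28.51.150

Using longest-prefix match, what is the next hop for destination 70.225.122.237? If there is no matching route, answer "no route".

222.28.51.72

Routes whose prefix contains 70.225.122.237:
  70.224.0.0/13 (70.224.0.0 - 70.231.255.255) -> 222.28.51.44
  70.225.96.0/19 (70.225.96.0 - 70.225.127.255) -> 222.28.51.173
  70.225.112.0/20 (70.225.112.0 - 70.225.127.255) -> 222.28.51.72
More-specific entries that do NOT match:
  70.233.122.224/28 (70.233.122.224 - 70.233.122.239) does not contain 70.225.122.237
  70.225.120.128/25 (70.225.120.128 - 70.225.120.255) does not contain 70.225.122.237
  70.225.114.0/24 (70.225.114.0 - 70.225.114.255) does not contain 70.225.122.237
  70.225.104.0/22 (70.225.104.0 - 70.225.107.255) does not contain 70.225.122.237
  70.225.56.0/22 (70.225.56.0 - 70.225.59.255) does not contain 70.225.122.237
Longest matching prefix is /20 -> next hop 222.28.51.72.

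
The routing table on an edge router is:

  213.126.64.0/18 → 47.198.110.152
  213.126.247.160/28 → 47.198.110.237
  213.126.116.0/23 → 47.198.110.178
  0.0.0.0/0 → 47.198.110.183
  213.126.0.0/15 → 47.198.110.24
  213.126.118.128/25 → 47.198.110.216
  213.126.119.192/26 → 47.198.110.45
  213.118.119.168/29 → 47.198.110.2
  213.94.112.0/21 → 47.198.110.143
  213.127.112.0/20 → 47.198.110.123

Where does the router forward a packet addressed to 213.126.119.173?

Routes whose prefix contains 213.126.119.173:
  0.0.0.0/0 (default, matches everything) -> 47.198.110.183
  213.126.0.0/15 (213.126.0.0 - 213.127.255.255) -> 47.198.110.24
  213.126.64.0/18 (213.126.64.0 - 213.126.127.255) -> 47.198.110.152
More-specific entries that do NOT match:
  213.118.119.168/29 (213.118.119.168 - 213.118.119.175) does not contain 213.126.119.173
  213.126.247.160/28 (213.126.247.160 - 213.126.247.175) does not contain 213.126.119.173
  213.126.119.192/26 (213.126.119.192 - 213.126.119.255) does not contain 213.126.119.173
  213.126.118.128/25 (213.126.118.128 - 213.126.118.255) does not contain 213.126.119.173
  213.126.116.0/23 (213.126.116.0 - 213.126.117.255) does not contain 213.126.119.173
  213.94.112.0/21 (213.94.112.0 - 213.94.119.255) does not contain 213.126.119.173
  213.127.112.0/20 (213.127.112.0 - 213.127.127.255) does not contain 213.126.119.173
Longest matching prefix is /18 -> next hop 47.198.110.152.

47.198.110.152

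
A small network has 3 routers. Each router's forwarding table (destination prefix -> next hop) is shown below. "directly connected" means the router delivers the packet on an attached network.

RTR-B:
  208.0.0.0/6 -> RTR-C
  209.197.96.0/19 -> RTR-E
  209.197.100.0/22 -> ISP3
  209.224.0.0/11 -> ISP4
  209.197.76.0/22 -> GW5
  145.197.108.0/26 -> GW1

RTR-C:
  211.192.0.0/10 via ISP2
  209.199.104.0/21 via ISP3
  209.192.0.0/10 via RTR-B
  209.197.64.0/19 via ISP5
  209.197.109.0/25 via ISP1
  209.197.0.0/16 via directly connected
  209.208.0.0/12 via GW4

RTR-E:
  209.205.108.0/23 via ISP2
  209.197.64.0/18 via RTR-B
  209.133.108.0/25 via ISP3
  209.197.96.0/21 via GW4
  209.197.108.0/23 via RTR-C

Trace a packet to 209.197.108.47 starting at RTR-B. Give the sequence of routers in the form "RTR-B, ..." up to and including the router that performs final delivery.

At RTR-B: longest match for 209.197.108.47 is 209.197.96.0/19 -> RTR-E
At RTR-E: longest match for 209.197.108.47 is 209.197.108.0/23 -> RTR-C
At RTR-C: longest match for 209.197.108.47 is 209.197.0.0/16 -> directly connected

RTR-B, RTR-E, RTR-C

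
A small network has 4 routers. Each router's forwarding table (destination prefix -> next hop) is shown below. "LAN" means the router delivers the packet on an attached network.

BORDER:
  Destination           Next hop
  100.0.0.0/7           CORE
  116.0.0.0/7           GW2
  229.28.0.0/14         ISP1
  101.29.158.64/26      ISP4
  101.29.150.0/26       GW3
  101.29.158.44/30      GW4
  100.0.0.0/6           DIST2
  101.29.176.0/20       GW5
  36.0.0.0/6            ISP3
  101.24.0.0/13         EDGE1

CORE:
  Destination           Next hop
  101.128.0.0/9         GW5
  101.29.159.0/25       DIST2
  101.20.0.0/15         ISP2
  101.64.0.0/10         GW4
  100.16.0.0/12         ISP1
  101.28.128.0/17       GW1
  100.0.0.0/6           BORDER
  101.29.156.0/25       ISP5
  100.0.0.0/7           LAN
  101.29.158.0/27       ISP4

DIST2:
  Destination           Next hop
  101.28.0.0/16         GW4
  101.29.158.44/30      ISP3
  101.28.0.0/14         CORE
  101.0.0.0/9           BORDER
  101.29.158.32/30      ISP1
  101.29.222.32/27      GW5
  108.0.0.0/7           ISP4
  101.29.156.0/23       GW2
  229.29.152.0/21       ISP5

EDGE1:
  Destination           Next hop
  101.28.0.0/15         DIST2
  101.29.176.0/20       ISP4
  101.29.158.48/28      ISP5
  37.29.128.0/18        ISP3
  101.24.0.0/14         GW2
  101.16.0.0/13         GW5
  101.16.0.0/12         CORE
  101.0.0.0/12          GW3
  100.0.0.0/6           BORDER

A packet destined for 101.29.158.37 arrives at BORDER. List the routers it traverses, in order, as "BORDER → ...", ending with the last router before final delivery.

At BORDER: longest match for 101.29.158.37 is 101.24.0.0/13 -> EDGE1
At EDGE1: longest match for 101.29.158.37 is 101.28.0.0/15 -> DIST2
At DIST2: longest match for 101.29.158.37 is 101.28.0.0/14 -> CORE
At CORE: longest match for 101.29.158.37 is 100.0.0.0/7 -> LAN

BORDER → EDGE1 → DIST2 → CORE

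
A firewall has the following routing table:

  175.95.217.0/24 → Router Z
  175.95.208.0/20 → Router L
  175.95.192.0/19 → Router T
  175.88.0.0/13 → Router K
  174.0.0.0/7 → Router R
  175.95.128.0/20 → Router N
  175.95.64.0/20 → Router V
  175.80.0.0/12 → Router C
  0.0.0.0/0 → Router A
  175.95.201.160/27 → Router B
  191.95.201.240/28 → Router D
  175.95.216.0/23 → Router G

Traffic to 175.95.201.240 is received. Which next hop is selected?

Routes whose prefix contains 175.95.201.240:
  0.0.0.0/0 (default, matches everything) -> Router A
  174.0.0.0/7 (174.0.0.0 - 175.255.255.255) -> Router R
  175.80.0.0/12 (175.80.0.0 - 175.95.255.255) -> Router C
  175.88.0.0/13 (175.88.0.0 - 175.95.255.255) -> Router K
  175.95.192.0/19 (175.95.192.0 - 175.95.223.255) -> Router T
More-specific entries that do NOT match:
  191.95.201.240/28 (191.95.201.240 - 191.95.201.255) does not contain 175.95.201.240
  175.95.201.160/27 (175.95.201.160 - 175.95.201.191) does not contain 175.95.201.240
  175.95.217.0/24 (175.95.217.0 - 175.95.217.255) does not contain 175.95.201.240
  175.95.216.0/23 (175.95.216.0 - 175.95.217.255) does not contain 175.95.201.240
  175.95.208.0/20 (175.95.208.0 - 175.95.223.255) does not contain 175.95.201.240
  175.95.128.0/20 (175.95.128.0 - 175.95.143.255) does not contain 175.95.201.240
  175.95.64.0/20 (175.95.64.0 - 175.95.79.255) does not contain 175.95.201.240
Longest matching prefix is /19 -> next hop Router T.

Router T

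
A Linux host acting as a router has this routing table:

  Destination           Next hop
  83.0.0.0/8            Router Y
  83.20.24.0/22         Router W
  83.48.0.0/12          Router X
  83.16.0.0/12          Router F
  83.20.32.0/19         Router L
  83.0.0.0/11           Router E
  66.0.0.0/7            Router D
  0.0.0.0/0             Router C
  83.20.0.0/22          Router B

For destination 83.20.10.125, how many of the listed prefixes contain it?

4

Prefixes containing 83.20.10.125:
  0.0.0.0/0 (default, matches everything)
  83.0.0.0/8 (83.0.0.0 - 83.255.255.255)
  83.0.0.0/11 (83.0.0.0 - 83.31.255.255)
  83.16.0.0/12 (83.16.0.0 - 83.31.255.255)
Total matching entries: 4.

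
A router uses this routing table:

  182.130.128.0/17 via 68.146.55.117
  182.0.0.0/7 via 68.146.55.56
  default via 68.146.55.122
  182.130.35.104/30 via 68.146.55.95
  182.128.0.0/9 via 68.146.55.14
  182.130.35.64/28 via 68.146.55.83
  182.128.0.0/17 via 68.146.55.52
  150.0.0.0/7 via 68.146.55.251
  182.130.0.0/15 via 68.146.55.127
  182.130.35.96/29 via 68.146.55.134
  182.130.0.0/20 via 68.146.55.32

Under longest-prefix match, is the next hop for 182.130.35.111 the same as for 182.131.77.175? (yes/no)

182.130.35.111: longest match 182.130.0.0/15 -> 68.146.55.127
182.131.77.175: longest match 182.130.0.0/15 -> 68.146.55.127

yes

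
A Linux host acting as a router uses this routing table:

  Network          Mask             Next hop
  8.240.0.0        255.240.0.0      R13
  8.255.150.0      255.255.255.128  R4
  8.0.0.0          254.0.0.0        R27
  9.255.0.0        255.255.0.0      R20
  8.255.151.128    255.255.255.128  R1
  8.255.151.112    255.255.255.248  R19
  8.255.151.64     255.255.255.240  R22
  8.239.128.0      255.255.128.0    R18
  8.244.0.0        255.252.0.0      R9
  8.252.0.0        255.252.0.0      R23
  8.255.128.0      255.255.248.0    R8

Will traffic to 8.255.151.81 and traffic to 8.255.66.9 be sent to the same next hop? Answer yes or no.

8.255.151.81: longest match 8.252.0.0/14 -> R23
8.255.66.9: longest match 8.252.0.0/14 -> R23

yes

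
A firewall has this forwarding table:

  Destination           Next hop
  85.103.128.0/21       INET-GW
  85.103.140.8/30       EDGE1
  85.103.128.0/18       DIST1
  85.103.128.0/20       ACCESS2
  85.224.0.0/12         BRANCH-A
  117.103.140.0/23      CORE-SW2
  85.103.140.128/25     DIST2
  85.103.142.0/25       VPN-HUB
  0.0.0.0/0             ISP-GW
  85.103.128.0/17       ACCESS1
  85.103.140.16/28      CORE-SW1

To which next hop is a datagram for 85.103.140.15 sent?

Routes whose prefix contains 85.103.140.15:
  0.0.0.0/0 (default, matches everything) -> ISP-GW
  85.103.128.0/17 (85.103.128.0 - 85.103.255.255) -> ACCESS1
  85.103.128.0/18 (85.103.128.0 - 85.103.191.255) -> DIST1
  85.103.128.0/20 (85.103.128.0 - 85.103.143.255) -> ACCESS2
More-specific entries that do NOT match:
  85.103.140.8/30 (85.103.140.8 - 85.103.140.11) does not contain 85.103.140.15
  85.103.140.16/28 (85.103.140.16 - 85.103.140.31) does not contain 85.103.140.15
  85.103.140.128/25 (85.103.140.128 - 85.103.140.255) does not contain 85.103.140.15
  85.103.142.0/25 (85.103.142.0 - 85.103.142.127) does not contain 85.103.140.15
  117.103.140.0/23 (117.103.140.0 - 117.103.141.255) does not contain 85.103.140.15
  85.103.128.0/21 (85.103.128.0 - 85.103.135.255) does not contain 85.103.140.15
Longest matching prefix is /20 -> next hop ACCESS2.

ACCESS2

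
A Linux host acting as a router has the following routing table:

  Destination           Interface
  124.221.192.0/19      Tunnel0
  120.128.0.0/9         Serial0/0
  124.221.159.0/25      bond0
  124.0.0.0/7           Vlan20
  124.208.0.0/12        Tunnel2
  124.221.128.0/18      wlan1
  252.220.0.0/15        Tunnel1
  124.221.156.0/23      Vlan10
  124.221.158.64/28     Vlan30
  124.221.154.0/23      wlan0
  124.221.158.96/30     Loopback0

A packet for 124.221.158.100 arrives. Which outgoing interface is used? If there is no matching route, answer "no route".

wlan1

Routes whose prefix contains 124.221.158.100:
  124.0.0.0/7 (124.0.0.0 - 125.255.255.255) -> Vlan20
  124.208.0.0/12 (124.208.0.0 - 124.223.255.255) -> Tunnel2
  124.221.128.0/18 (124.221.128.0 - 124.221.191.255) -> wlan1
More-specific entries that do NOT match:
  124.221.158.96/30 (124.221.158.96 - 124.221.158.99) does not contain 124.221.158.100
  124.221.158.64/28 (124.221.158.64 - 124.221.158.79) does not contain 124.221.158.100
  124.221.159.0/25 (124.221.159.0 - 124.221.159.127) does not contain 124.221.158.100
  124.221.156.0/23 (124.221.156.0 - 124.221.157.255) does not contain 124.221.158.100
  124.221.154.0/23 (124.221.154.0 - 124.221.155.255) does not contain 124.221.158.100
  124.221.192.0/19 (124.221.192.0 - 124.221.223.255) does not contain 124.221.158.100
Longest matching prefix is /18 -> interface wlan1.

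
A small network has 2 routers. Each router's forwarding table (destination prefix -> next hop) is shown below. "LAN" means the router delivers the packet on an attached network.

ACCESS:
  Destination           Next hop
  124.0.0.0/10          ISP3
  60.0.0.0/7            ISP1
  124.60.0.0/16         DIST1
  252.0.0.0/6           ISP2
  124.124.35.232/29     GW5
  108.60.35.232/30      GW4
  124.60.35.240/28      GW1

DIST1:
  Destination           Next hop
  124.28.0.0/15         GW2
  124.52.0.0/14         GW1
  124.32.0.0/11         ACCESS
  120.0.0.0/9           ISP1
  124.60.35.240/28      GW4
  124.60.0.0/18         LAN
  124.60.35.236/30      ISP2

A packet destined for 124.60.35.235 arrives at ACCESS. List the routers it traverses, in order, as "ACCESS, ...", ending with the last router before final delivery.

ACCESS, DIST1

At ACCESS: longest match for 124.60.35.235 is 124.60.0.0/16 -> DIST1
At DIST1: longest match for 124.60.35.235 is 124.60.0.0/18 -> LAN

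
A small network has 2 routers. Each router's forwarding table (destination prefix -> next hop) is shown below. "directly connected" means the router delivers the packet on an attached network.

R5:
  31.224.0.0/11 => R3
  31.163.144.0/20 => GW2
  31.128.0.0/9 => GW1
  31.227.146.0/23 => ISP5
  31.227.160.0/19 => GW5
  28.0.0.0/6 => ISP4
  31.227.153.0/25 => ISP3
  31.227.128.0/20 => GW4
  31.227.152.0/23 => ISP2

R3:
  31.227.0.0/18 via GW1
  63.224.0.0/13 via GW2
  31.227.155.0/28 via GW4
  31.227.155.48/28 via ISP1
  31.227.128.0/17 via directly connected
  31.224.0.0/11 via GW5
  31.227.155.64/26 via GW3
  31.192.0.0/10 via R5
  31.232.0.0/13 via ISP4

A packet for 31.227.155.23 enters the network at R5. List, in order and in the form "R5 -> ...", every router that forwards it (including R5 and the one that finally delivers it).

At R5: longest match for 31.227.155.23 is 31.224.0.0/11 -> R3
At R3: longest match for 31.227.155.23 is 31.227.128.0/17 -> directly connected

R5 -> R3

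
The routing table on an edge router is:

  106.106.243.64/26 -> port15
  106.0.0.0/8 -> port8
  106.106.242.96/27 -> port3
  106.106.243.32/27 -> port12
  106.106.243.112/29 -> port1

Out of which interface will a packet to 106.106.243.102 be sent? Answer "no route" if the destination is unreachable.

port15

Routes whose prefix contains 106.106.243.102:
  106.0.0.0/8 (106.0.0.0 - 106.255.255.255) -> port8
  106.106.243.64/26 (106.106.243.64 - 106.106.243.127) -> port15
More-specific entries that do NOT match:
  106.106.243.112/29 (106.106.243.112 - 106.106.243.119) does not contain 106.106.243.102
  106.106.242.96/27 (106.106.242.96 - 106.106.242.127) does not contain 106.106.243.102
  106.106.243.32/27 (106.106.243.32 - 106.106.243.63) does not contain 106.106.243.102
Longest matching prefix is /26 -> interface port15.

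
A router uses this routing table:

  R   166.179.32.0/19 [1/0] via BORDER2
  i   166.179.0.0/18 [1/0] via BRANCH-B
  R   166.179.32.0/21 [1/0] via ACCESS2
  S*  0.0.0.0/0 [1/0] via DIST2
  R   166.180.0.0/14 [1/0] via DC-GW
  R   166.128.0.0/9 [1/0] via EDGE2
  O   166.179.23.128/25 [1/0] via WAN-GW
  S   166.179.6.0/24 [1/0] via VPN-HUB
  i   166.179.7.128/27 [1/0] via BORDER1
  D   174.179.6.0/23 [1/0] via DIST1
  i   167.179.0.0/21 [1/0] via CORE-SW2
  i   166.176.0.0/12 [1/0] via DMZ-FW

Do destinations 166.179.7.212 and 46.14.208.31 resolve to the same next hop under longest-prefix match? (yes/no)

no

166.179.7.212: longest match 166.179.0.0/18 -> BRANCH-B
46.14.208.31: longest match 0.0.0.0/0 -> DIST2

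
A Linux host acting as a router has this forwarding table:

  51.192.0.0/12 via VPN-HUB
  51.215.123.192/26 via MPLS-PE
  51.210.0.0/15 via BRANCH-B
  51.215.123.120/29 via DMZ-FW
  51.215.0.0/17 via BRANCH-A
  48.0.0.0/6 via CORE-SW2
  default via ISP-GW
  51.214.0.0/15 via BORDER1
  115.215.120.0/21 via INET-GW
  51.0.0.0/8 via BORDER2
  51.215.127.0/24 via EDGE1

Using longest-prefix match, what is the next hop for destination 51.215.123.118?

BRANCH-A

Routes whose prefix contains 51.215.123.118:
  0.0.0.0/0 (default, matches everything) -> ISP-GW
  48.0.0.0/6 (48.0.0.0 - 51.255.255.255) -> CORE-SW2
  51.0.0.0/8 (51.0.0.0 - 51.255.255.255) -> BORDER2
  51.214.0.0/15 (51.214.0.0 - 51.215.255.255) -> BORDER1
  51.215.0.0/17 (51.215.0.0 - 51.215.127.255) -> BRANCH-A
More-specific entries that do NOT match:
  51.215.123.120/29 (51.215.123.120 - 51.215.123.127) does not contain 51.215.123.118
  51.215.123.192/26 (51.215.123.192 - 51.215.123.255) does not contain 51.215.123.118
  51.215.127.0/24 (51.215.127.0 - 51.215.127.255) does not contain 51.215.123.118
  115.215.120.0/21 (115.215.120.0 - 115.215.127.255) does not contain 51.215.123.118
Longest matching prefix is /17 -> next hop BRANCH-A.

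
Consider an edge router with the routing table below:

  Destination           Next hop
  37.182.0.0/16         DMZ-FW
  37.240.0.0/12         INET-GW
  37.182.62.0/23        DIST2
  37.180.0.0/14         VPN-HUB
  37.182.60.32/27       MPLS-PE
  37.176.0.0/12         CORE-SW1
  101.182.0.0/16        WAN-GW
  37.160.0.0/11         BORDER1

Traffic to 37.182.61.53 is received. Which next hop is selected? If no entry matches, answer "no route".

DMZ-FW

Routes whose prefix contains 37.182.61.53:
  37.160.0.0/11 (37.160.0.0 - 37.191.255.255) -> BORDER1
  37.176.0.0/12 (37.176.0.0 - 37.191.255.255) -> CORE-SW1
  37.180.0.0/14 (37.180.0.0 - 37.183.255.255) -> VPN-HUB
  37.182.0.0/16 (37.182.0.0 - 37.182.255.255) -> DMZ-FW
More-specific entries that do NOT match:
  37.182.60.32/27 (37.182.60.32 - 37.182.60.63) does not contain 37.182.61.53
  37.182.62.0/23 (37.182.62.0 - 37.182.63.255) does not contain 37.182.61.53
Longest matching prefix is /16 -> next hop DMZ-FW.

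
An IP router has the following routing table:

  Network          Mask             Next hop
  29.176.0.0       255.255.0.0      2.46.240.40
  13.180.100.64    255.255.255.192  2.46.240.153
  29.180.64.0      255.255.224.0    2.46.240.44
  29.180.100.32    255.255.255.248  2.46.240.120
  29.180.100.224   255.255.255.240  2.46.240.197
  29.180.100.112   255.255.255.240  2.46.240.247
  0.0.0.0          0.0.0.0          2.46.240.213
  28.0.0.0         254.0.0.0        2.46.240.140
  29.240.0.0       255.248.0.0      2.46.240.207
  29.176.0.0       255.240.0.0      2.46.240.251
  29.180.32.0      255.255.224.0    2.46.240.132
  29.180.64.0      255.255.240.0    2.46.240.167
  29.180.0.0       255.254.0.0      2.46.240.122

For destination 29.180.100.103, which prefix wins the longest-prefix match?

Entries matching 29.180.100.103:
  0.0.0.0/0 (default, matches everything)
  28.0.0.0/7 (28.0.0.0 - 29.255.255.255)
  29.176.0.0/12 (29.176.0.0 - 29.191.255.255)
  29.180.0.0/15 (29.180.0.0 - 29.181.255.255)
Most specific is 29.180.0.0/15.

29.180.0.0/15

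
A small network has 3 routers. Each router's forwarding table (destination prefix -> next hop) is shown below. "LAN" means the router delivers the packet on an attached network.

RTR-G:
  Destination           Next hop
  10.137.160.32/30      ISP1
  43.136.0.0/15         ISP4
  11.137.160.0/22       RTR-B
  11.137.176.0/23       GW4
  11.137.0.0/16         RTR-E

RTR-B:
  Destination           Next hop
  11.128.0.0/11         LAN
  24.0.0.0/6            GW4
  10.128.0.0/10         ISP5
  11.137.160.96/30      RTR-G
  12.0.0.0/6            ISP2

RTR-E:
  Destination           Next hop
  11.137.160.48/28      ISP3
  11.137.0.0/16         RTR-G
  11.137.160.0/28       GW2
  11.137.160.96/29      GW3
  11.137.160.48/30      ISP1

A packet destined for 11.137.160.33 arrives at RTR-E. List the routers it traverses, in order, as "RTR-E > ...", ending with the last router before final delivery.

At RTR-E: longest match for 11.137.160.33 is 11.137.0.0/16 -> RTR-G
At RTR-G: longest match for 11.137.160.33 is 11.137.160.0/22 -> RTR-B
At RTR-B: longest match for 11.137.160.33 is 11.128.0.0/11 -> LAN

RTR-E > RTR-G > RTR-B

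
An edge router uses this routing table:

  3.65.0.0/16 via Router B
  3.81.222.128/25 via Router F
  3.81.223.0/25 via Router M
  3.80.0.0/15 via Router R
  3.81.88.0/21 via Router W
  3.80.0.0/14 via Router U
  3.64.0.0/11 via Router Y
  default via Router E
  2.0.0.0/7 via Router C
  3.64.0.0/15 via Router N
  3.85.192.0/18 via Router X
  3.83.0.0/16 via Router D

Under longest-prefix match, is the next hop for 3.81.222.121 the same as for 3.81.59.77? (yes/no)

3.81.222.121: longest match 3.80.0.0/15 -> Router R
3.81.59.77: longest match 3.80.0.0/15 -> Router R

yes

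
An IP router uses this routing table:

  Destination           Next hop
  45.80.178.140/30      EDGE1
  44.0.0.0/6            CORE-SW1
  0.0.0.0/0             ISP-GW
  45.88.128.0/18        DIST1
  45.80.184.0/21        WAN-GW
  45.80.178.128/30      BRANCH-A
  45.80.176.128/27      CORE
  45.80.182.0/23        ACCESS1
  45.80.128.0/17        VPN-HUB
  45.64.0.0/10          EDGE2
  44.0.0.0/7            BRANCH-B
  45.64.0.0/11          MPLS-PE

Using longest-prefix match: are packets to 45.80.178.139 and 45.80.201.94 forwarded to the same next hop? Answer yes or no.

45.80.178.139: longest match 45.80.128.0/17 -> VPN-HUB
45.80.201.94: longest match 45.80.128.0/17 -> VPN-HUB

yes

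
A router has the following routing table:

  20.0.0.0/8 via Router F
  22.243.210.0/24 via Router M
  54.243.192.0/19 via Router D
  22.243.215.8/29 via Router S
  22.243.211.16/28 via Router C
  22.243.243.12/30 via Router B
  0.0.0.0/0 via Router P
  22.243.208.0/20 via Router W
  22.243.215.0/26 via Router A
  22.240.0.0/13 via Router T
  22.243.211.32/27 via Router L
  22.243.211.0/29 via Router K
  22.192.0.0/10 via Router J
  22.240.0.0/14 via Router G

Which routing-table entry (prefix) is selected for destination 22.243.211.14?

22.243.208.0/20

Entries matching 22.243.211.14:
  0.0.0.0/0 (default, matches everything)
  22.192.0.0/10 (22.192.0.0 - 22.255.255.255)
  22.240.0.0/13 (22.240.0.0 - 22.247.255.255)
  22.240.0.0/14 (22.240.0.0 - 22.243.255.255)
  22.243.208.0/20 (22.243.208.0 - 22.243.223.255)
Most specific is 22.243.208.0/20.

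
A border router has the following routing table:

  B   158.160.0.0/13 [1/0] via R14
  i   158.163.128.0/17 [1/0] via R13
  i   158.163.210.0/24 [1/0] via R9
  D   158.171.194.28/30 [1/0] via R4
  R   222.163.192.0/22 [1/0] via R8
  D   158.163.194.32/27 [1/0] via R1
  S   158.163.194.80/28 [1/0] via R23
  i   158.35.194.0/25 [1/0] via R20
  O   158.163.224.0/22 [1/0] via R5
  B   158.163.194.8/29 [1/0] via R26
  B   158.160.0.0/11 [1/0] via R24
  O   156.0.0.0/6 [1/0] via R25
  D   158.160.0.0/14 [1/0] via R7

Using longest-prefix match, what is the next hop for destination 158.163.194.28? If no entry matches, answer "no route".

Routes whose prefix contains 158.163.194.28:
  156.0.0.0/6 (156.0.0.0 - 159.255.255.255) -> R25
  158.160.0.0/11 (158.160.0.0 - 158.191.255.255) -> R24
  158.160.0.0/13 (158.160.0.0 - 158.167.255.255) -> R14
  158.160.0.0/14 (158.160.0.0 - 158.163.255.255) -> R7
  158.163.128.0/17 (158.163.128.0 - 158.163.255.255) -> R13
More-specific entries that do NOT match:
  158.171.194.28/30 (158.171.194.28 - 158.171.194.31) does not contain 158.163.194.28
  158.163.194.8/29 (158.163.194.8 - 158.163.194.15) does not contain 158.163.194.28
  158.163.194.80/28 (158.163.194.80 - 158.163.194.95) does not contain 158.163.194.28
  158.163.194.32/27 (158.163.194.32 - 158.163.194.63) does not contain 158.163.194.28
  158.35.194.0/25 (158.35.194.0 - 158.35.194.127) does not contain 158.163.194.28
  158.163.210.0/24 (158.163.210.0 - 158.163.210.255) does not contain 158.163.194.28
  222.163.192.0/22 (222.163.192.0 - 222.163.195.255) does not contain 158.163.194.28
  158.163.224.0/22 (158.163.224.0 - 158.163.227.255) does not contain 158.163.194.28
Longest matching prefix is /17 -> next hop R13.

R13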